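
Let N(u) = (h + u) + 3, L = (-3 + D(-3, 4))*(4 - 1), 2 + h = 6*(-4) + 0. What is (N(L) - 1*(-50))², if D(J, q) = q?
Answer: 900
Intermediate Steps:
h = -26 (h = -2 + (6*(-4) + 0) = -2 + (-24 + 0) = -2 - 24 = -26)
L = 3 (L = (-3 + 4)*(4 - 1) = 1*3 = 3)
N(u) = -23 + u (N(u) = (-26 + u) + 3 = -23 + u)
(N(L) - 1*(-50))² = ((-23 + 3) - 1*(-50))² = (-20 + 50)² = 30² = 900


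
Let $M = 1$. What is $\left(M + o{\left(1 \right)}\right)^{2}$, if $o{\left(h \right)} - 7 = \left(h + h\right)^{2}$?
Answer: $144$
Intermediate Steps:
$o{\left(h \right)} = 7 + 4 h^{2}$ ($o{\left(h \right)} = 7 + \left(h + h\right)^{2} = 7 + \left(2 h\right)^{2} = 7 + 4 h^{2}$)
$\left(M + o{\left(1 \right)}\right)^{2} = \left(1 + \left(7 + 4 \cdot 1^{2}\right)\right)^{2} = \left(1 + \left(7 + 4 \cdot 1\right)\right)^{2} = \left(1 + \left(7 + 4\right)\right)^{2} = \left(1 + 11\right)^{2} = 12^{2} = 144$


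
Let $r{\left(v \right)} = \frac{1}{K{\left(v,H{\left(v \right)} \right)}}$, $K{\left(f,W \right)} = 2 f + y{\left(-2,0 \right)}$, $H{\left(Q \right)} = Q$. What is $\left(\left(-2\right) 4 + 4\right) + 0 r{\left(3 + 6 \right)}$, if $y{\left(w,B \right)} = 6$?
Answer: $-4$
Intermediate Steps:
$K{\left(f,W \right)} = 6 + 2 f$ ($K{\left(f,W \right)} = 2 f + 6 = 6 + 2 f$)
$r{\left(v \right)} = \frac{1}{6 + 2 v}$
$\left(\left(-2\right) 4 + 4\right) + 0 r{\left(3 + 6 \right)} = \left(\left(-2\right) 4 + 4\right) + 0 \frac{1}{2 \left(3 + \left(3 + 6\right)\right)} = \left(-8 + 4\right) + 0 \frac{1}{2 \left(3 + 9\right)} = -4 + 0 \frac{1}{2 \cdot 12} = -4 + 0 \cdot \frac{1}{2} \cdot \frac{1}{12} = -4 + 0 \cdot \frac{1}{24} = -4 + 0 = -4$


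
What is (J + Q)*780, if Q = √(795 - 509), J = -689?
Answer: -537420 + 780*√286 ≈ -5.2423e+5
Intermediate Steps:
Q = √286 ≈ 16.912
(J + Q)*780 = (-689 + √286)*780 = -537420 + 780*√286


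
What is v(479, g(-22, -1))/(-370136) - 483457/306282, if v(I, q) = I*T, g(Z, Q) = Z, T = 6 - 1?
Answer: -89839192771/56682997176 ≈ -1.5849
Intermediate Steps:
T = 5
v(I, q) = 5*I (v(I, q) = I*5 = 5*I)
v(479, g(-22, -1))/(-370136) - 483457/306282 = (5*479)/(-370136) - 483457/306282 = 2395*(-1/370136) - 483457*1/306282 = -2395/370136 - 483457/306282 = -89839192771/56682997176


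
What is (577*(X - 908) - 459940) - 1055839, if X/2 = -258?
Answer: -2337427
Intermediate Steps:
X = -516 (X = 2*(-258) = -516)
(577*(X - 908) - 459940) - 1055839 = (577*(-516 - 908) - 459940) - 1055839 = (577*(-1424) - 459940) - 1055839 = (-821648 - 459940) - 1055839 = -1281588 - 1055839 = -2337427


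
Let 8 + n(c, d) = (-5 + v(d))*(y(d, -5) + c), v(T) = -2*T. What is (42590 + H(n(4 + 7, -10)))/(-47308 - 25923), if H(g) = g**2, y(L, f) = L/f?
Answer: -77559/73231 ≈ -1.0591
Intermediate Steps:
n(c, d) = -8 + (-5 - 2*d)*(c - d/5) (n(c, d) = -8 + (-5 - 2*d)*(d/(-5) + c) = -8 + (-5 - 2*d)*(d*(-1/5) + c) = -8 + (-5 - 2*d)*(-d/5 + c) = -8 + (-5 - 2*d)*(c - d/5))
(42590 + H(n(4 + 7, -10)))/(-47308 - 25923) = (42590 + (-8 - 10 - 5*(4 + 7) + (2/5)*(-10)**2 - 2*(4 + 7)*(-10))**2)/(-47308 - 25923) = (42590 + (-8 - 10 - 5*11 + (2/5)*100 - 2*11*(-10))**2)/(-73231) = (42590 + (-8 - 10 - 55 + 40 + 220)**2)*(-1/73231) = (42590 + 187**2)*(-1/73231) = (42590 + 34969)*(-1/73231) = 77559*(-1/73231) = -77559/73231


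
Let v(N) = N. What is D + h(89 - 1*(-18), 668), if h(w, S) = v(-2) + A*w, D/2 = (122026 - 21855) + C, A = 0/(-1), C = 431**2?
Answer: 571862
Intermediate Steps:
C = 185761
A = 0 (A = 0*(-1) = 0)
D = 571864 (D = 2*((122026 - 21855) + 185761) = 2*(100171 + 185761) = 2*285932 = 571864)
h(w, S) = -2 (h(w, S) = -2 + 0*w = -2 + 0 = -2)
D + h(89 - 1*(-18), 668) = 571864 - 2 = 571862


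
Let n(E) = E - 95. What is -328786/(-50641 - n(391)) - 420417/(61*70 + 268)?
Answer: -19922749861/231152106 ≈ -86.189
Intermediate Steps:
n(E) = -95 + E
-328786/(-50641 - n(391)) - 420417/(61*70 + 268) = -328786/(-50641 - (-95 + 391)) - 420417/(61*70 + 268) = -328786/(-50641 - 1*296) - 420417/(4270 + 268) = -328786/(-50641 - 296) - 420417/4538 = -328786/(-50937) - 420417*1/4538 = -328786*(-1/50937) - 420417/4538 = 328786/50937 - 420417/4538 = -19922749861/231152106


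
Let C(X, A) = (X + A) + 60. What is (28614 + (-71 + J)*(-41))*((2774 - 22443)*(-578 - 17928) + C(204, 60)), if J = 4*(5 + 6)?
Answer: 10818290580198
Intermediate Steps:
C(X, A) = 60 + A + X (C(X, A) = (A + X) + 60 = 60 + A + X)
J = 44 (J = 4*11 = 44)
(28614 + (-71 + J)*(-41))*((2774 - 22443)*(-578 - 17928) + C(204, 60)) = (28614 + (-71 + 44)*(-41))*((2774 - 22443)*(-578 - 17928) + (60 + 60 + 204)) = (28614 - 27*(-41))*(-19669*(-18506) + 324) = (28614 + 1107)*(363994514 + 324) = 29721*363994838 = 10818290580198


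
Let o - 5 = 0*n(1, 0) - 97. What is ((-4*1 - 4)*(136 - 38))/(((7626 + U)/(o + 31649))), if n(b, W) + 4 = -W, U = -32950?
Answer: 6185172/6331 ≈ 976.97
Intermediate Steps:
n(b, W) = -4 - W
o = -92 (o = 5 + (0*(-4 - 1*0) - 97) = 5 + (0*(-4 + 0) - 97) = 5 + (0*(-4) - 97) = 5 + (0 - 97) = 5 - 97 = -92)
((-4*1 - 4)*(136 - 38))/(((7626 + U)/(o + 31649))) = ((-4*1 - 4)*(136 - 38))/(((7626 - 32950)/(-92 + 31649))) = ((-4 - 4)*98)/((-25324/31557)) = (-8*98)/((-25324*1/31557)) = -784/(-25324/31557) = -784*(-31557/25324) = 6185172/6331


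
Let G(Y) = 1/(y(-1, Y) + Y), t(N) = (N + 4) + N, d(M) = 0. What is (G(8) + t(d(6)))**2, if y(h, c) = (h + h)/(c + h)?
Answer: 49729/2916 ≈ 17.054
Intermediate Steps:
y(h, c) = 2*h/(c + h) (y(h, c) = (2*h)/(c + h) = 2*h/(c + h))
t(N) = 4 + 2*N (t(N) = (4 + N) + N = 4 + 2*N)
G(Y) = 1/(Y - 2/(-1 + Y)) (G(Y) = 1/(2*(-1)/(Y - 1) + Y) = 1/(2*(-1)/(-1 + Y) + Y) = 1/(-2/(-1 + Y) + Y) = 1/(Y - 2/(-1 + Y)))
(G(8) + t(d(6)))**2 = ((-1 + 8)/(-2 + 8*(-1 + 8)) + (4 + 2*0))**2 = (7/(-2 + 8*7) + (4 + 0))**2 = (7/(-2 + 56) + 4)**2 = (7/54 + 4)**2 = (223/54)**2 = 49729/2916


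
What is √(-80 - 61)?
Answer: I*√141 ≈ 11.874*I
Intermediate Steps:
√(-80 - 61) = √(-141) = I*√141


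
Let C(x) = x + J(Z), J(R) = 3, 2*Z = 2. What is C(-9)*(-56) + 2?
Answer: 338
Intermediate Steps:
Z = 1 (Z = (½)*2 = 1)
C(x) = 3 + x (C(x) = x + 3 = 3 + x)
C(-9)*(-56) + 2 = (3 - 9)*(-56) + 2 = -6*(-56) + 2 = 336 + 2 = 338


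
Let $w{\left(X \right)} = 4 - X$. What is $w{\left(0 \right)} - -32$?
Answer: $36$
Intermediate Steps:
$w{\left(0 \right)} - -32 = \left(4 - 0\right) - -32 = \left(4 + 0\right) + 32 = 4 + 32 = 36$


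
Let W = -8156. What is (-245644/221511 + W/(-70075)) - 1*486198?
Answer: -7546967134707934/15522383325 ≈ -4.8620e+5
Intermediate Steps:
(-245644/221511 + W/(-70075)) - 1*486198 = (-245644/221511 - 8156/(-70075)) - 1*486198 = (-245644*1/221511 - 8156*(-1/70075)) - 486198 = (-245644/221511 + 8156/70075) - 486198 = -15406859584/15522383325 - 486198 = -7546967134707934/15522383325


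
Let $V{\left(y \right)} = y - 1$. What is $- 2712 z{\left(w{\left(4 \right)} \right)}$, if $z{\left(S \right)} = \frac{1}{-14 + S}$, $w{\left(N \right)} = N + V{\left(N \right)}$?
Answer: $\frac{2712}{7} \approx 387.43$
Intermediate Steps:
$V{\left(y \right)} = -1 + y$ ($V{\left(y \right)} = y - 1 = -1 + y$)
$w{\left(N \right)} = -1 + 2 N$ ($w{\left(N \right)} = N + \left(-1 + N\right) = -1 + 2 N$)
$- 2712 z{\left(w{\left(4 \right)} \right)} = - \frac{2712}{-14 + \left(-1 + 2 \cdot 4\right)} = - \frac{2712}{-14 + \left(-1 + 8\right)} = - \frac{2712}{-14 + 7} = - \frac{2712}{-7} = \left(-2712\right) \left(- \frac{1}{7}\right) = \frac{2712}{7}$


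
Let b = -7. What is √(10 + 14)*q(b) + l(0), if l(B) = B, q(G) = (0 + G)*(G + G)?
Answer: 196*√6 ≈ 480.10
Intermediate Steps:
q(G) = 2*G² (q(G) = G*(2*G) = 2*G²)
√(10 + 14)*q(b) + l(0) = √(10 + 14)*(2*(-7)²) + 0 = √24*(2*49) + 0 = (2*√6)*98 + 0 = 196*√6 + 0 = 196*√6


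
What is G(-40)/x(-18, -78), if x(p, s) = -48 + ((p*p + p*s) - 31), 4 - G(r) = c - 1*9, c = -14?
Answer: 27/1649 ≈ 0.016374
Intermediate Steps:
G(r) = 27 (G(r) = 4 - (-14 - 1*9) = 4 - (-14 - 9) = 4 - 1*(-23) = 4 + 23 = 27)
x(p, s) = -79 + p² + p*s (x(p, s) = -48 + ((p² + p*s) - 31) = -48 + (-31 + p² + p*s) = -79 + p² + p*s)
G(-40)/x(-18, -78) = 27/(-79 + (-18)² - 18*(-78)) = 27/(-79 + 324 + 1404) = 27/1649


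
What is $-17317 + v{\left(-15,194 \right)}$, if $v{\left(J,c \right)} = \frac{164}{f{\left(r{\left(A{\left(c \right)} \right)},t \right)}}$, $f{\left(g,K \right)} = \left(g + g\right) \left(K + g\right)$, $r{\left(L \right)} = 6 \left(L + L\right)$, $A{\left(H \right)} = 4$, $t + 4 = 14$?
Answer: $- \frac{24105223}{1392} \approx -17317.0$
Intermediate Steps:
$t = 10$ ($t = -4 + 14 = 10$)
$r{\left(L \right)} = 12 L$ ($r{\left(L \right)} = 6 \cdot 2 L = 12 L$)
$f{\left(g,K \right)} = 2 g \left(K + g\right)$
$v{\left(J,c \right)} = \frac{41}{1392}$ ($v{\left(J,c \right)} = \frac{164}{2 \cdot 12 \cdot 4 \left(10 + 12 \cdot 4\right)} = \frac{164}{2 \cdot 48 \left(10 + 48\right)} = \frac{164}{2 \cdot 48 \cdot 58} = \frac{164}{5568} = 164 \cdot \frac{1}{5568} = \frac{41}{1392}$)
$-17317 + v{\left(-15,194 \right)} = -17317 + \frac{41}{1392} = - \frac{24105223}{1392}$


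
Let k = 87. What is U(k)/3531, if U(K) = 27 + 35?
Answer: 62/3531 ≈ 0.017559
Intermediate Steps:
U(K) = 62
U(k)/3531 = 62/3531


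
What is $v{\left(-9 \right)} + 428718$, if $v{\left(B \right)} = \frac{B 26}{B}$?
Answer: $428744$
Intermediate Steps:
$v{\left(B \right)} = 26$ ($v{\left(B \right)} = \frac{26 B}{B} = 26$)
$v{\left(-9 \right)} + 428718 = 26 + 428718 = 428744$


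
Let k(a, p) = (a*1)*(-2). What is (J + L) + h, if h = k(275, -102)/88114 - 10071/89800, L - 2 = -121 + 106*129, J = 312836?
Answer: 1291306315779553/3956318600 ≈ 3.2639e+5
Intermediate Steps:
k(a, p) = -2*a (k(a, p) = a*(-2) = -2*a)
L = 13555 (L = 2 + (-121 + 106*129) = 2 + (-121 + 13674) = 2 + 13553 = 13555)
h = -468393047/3956318600 (h = -2*275/88114 - 10071/89800 = -550*1/88114 - 10071*1/89800 = -275/44057 - 10071/89800 = -468393047/3956318600 ≈ -0.11839)
(J + L) + h = (312836 + 13555) - 468393047/3956318600 = 326391 - 468393047/3956318600 = 1291306315779553/3956318600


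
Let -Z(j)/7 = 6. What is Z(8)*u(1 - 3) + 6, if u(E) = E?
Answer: 90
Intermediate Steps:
Z(j) = -42 (Z(j) = -7*6 = -42)
Z(8)*u(1 - 3) + 6 = -42*(1 - 3) + 6 = -42*(-2) + 6 = 84 + 6 = 90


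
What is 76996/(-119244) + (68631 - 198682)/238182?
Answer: -940190631/788938178 ≈ -1.1917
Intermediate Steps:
76996/(-119244) + (68631 - 198682)/238182 = 76996*(-1/119244) - 130051*1/238182 = -19249/29811 - 130051/238182 = -940190631/788938178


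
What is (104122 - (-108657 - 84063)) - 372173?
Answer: -75331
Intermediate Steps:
(104122 - (-108657 - 84063)) - 372173 = (104122 - 1*(-192720)) - 372173 = (104122 + 192720) - 372173 = 296842 - 372173 = -75331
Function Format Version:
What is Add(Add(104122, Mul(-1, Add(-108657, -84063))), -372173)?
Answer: -75331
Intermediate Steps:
Add(Add(104122, Mul(-1, Add(-108657, -84063))), -372173) = Add(Add(104122, Mul(-1, -192720)), -372173) = Add(Add(104122, 192720), -372173) = Add(296842, -372173) = -75331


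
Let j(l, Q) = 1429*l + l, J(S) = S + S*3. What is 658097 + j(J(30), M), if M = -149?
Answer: 829697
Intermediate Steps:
J(S) = 4*S (J(S) = S + 3*S = 4*S)
j(l, Q) = 1430*l
658097 + j(J(30), M) = 658097 + 1430*(4*30) = 658097 + 1430*120 = 658097 + 171600 = 829697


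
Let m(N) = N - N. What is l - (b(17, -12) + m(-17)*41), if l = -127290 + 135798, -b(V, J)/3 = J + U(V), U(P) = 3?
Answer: 8481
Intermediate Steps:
b(V, J) = -9 - 3*J (b(V, J) = -3*(J + 3) = -3*(3 + J) = -9 - 3*J)
m(N) = 0
l = 8508
l - (b(17, -12) + m(-17)*41) = 8508 - ((-9 - 3*(-12)) + 0*41) = 8508 - ((-9 + 36) + 0) = 8508 - (27 + 0) = 8508 - 1*27 = 8508 - 27 = 8481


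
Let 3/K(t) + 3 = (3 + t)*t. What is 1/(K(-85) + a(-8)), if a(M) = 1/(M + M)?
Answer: -111472/6919 ≈ -16.111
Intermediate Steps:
K(t) = 3/(-3 + t*(3 + t)) (K(t) = 3/(-3 + (3 + t)*t) = 3/(-3 + t*(3 + t)))
a(M) = 1/(2*M)
1/(K(-85) + a(-8)) = 1/(3/(-3 + (-85)² + 3*(-85)) + (½)/(-8)) = 1/(3/(-3 + 7225 - 255) + (½)*(-⅛)) = 1/(3/6967 - 1/16) = 1/(-6919/111472) = -111472/6919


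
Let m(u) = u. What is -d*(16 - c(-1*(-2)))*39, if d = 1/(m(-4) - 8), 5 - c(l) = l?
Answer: 169/4 ≈ 42.250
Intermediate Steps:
c(l) = 5 - l
d = -1/12 (d = 1/(-4 - 8) = 1/(-12) = -1/12 ≈ -0.083333)
-d*(16 - c(-1*(-2)))*39 = -(-(16 - (5 - (-1)*(-2)))/12)*39 = -(-(16 - (5 - 1*2))/12)*39 = -(-(16 - (5 - 2))/12)*39 = -(-(16 - 1*3)/12)*39 = -(-(16 - 3)/12)*39 = -(-1/12*13)*39 = -(-13)*39/12 = -1*(-169/4) = 169/4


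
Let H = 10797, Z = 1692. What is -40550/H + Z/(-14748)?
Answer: -51358327/13269513 ≈ -3.8704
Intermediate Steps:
-40550/H + Z/(-14748) = -40550/10797 + 1692/(-14748) = -40550*1/10797 + 1692*(-1/14748) = -40550/10797 - 141/1229 = -51358327/13269513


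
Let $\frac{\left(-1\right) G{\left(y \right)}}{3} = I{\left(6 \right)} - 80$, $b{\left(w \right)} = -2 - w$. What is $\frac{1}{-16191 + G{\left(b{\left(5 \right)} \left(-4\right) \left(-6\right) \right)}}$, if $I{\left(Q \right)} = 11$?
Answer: $- \frac{1}{15984} \approx -6.2563 \cdot 10^{-5}$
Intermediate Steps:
$G{\left(y \right)} = 207$ ($G{\left(y \right)} = - 3 \left(11 - 80\right) = \left(-3\right) \left(-69\right) = 207$)
$\frac{1}{-16191 + G{\left(b{\left(5 \right)} \left(-4\right) \left(-6\right) \right)}} = \frac{1}{-16191 + 207} = \frac{1}{-15984} = - \frac{1}{15984}$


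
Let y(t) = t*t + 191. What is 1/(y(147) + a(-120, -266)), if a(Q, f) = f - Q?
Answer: 1/21654 ≈ 4.6181e-5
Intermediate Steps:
y(t) = 191 + t**2 (y(t) = t**2 + 191 = 191 + t**2)
1/(y(147) + a(-120, -266)) = 1/((191 + 147**2) + (-266 - 1*(-120))) = 1/((191 + 21609) + (-266 + 120)) = 1/(21800 - 146) = 1/21654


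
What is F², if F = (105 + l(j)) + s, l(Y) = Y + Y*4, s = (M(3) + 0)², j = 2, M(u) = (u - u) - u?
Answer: 15376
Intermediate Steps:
M(u) = -u (M(u) = 0 - u = -u)
s = 9 (s = (-1*3 + 0)² = (-3 + 0)² = (-3)² = 9)
l(Y) = 5*Y (l(Y) = Y + 4*Y = 5*Y)
F = 124 (F = (105 + 5*2) + 9 = (105 + 10) + 9 = 115 + 9 = 124)
F² = 124² = 15376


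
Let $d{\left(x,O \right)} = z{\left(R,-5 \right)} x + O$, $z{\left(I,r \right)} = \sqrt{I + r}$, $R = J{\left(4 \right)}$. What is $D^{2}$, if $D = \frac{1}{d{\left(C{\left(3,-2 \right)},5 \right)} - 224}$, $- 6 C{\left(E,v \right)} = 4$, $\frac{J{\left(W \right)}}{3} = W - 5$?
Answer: $\frac{9}{\left(657 + 4 i \sqrt{2}\right)^{2}} \approx 2.0846 \cdot 10^{-5} - 3.5899 \cdot 10^{-7} i$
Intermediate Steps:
$J{\left(W \right)} = -15 + 3 W$ ($J{\left(W \right)} = 3 \left(W - 5\right) = 3 \left(-5 + W\right) = -15 + 3 W$)
$C{\left(E,v \right)} = - \frac{2}{3}$ ($C{\left(E,v \right)} = \left(- \frac{1}{6}\right) 4 = - \frac{2}{3}$)
$R = -3$ ($R = -15 + 3 \cdot 4 = -15 + 12 = -3$)
$d{\left(x,O \right)} = O + 2 i x \sqrt{2}$ ($d{\left(x,O \right)} = \sqrt{-3 - 5} x + O = \sqrt{-8} x + O = 2 i \sqrt{2} x + O = 2 i x \sqrt{2} + O = O + 2 i x \sqrt{2}$)
$D = \frac{1}{-219 - \frac{4 i \sqrt{2}}{3}}$ ($D = \frac{1}{\left(5 + 2 i \left(- \frac{2}{3}\right) \sqrt{2}\right) - 224} = \frac{1}{\left(5 - \frac{4 i \sqrt{2}}{3}\right) - 224} = \frac{1}{-219 - \frac{4 i \sqrt{2}}{3}} \approx -0.0045659 + 3.931 \cdot 10^{-5} i$)
$D^{2} = \left(- \frac{1971}{431681} + \frac{12 i \sqrt{2}}{431681}\right)^{2}$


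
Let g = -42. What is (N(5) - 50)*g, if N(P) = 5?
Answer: 1890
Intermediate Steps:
(N(5) - 50)*g = (5 - 50)*(-42) = -45*(-42) = 1890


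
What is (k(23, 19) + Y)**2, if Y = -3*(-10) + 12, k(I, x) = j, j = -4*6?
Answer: 324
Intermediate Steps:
j = -24
k(I, x) = -24
Y = 42 (Y = 30 + 12 = 42)
(k(23, 19) + Y)**2 = (-24 + 42)**2 = 18**2 = 324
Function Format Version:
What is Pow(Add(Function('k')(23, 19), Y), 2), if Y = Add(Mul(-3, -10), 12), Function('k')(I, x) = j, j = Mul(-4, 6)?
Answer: 324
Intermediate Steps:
j = -24
Function('k')(I, x) = -24
Y = 42 (Y = Add(30, 12) = 42)
Pow(Add(Function('k')(23, 19), Y), 2) = Pow(Add(-24, 42), 2) = Pow(18, 2) = 324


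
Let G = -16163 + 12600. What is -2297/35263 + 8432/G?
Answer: -305521827/125642069 ≈ -2.4317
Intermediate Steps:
G = -3563
-2297/35263 + 8432/G = -2297/35263 + 8432/(-3563) = -2297*1/35263 + 8432*(-1/3563) = -2297/35263 - 8432/3563 = -305521827/125642069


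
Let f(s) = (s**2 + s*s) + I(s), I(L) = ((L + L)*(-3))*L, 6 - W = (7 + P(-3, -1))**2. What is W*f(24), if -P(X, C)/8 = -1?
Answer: 504576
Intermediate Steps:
P(X, C) = 8 (P(X, C) = -8*(-1) = 8)
W = -219 (W = 6 - (7 + 8)**2 = 6 - 1*15**2 = 6 - 1*225 = 6 - 225 = -219)
I(L) = -6*L**2 (I(L) = ((2*L)*(-3))*L = (-6*L)*L = -6*L**2)
f(s) = -4*s**2 (f(s) = (s**2 + s*s) - 6*s**2 = (s**2 + s**2) - 6*s**2 = 2*s**2 - 6*s**2 = -4*s**2)
W*f(24) = -(-876)*24**2 = -(-876)*576 = -219*(-2304) = 504576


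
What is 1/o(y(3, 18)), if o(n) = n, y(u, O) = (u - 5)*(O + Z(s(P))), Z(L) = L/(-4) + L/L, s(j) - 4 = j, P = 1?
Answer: -2/71 ≈ -0.028169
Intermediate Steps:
s(j) = 4 + j
Z(L) = 1 - L/4 (Z(L) = L*(-¼) + 1 = -L/4 + 1 = 1 - L/4)
y(u, O) = (-5 + u)*(-¼ + O) (y(u, O) = (u - 5)*(O + (1 - (4 + 1)/4)) = (-5 + u)*(O + (1 - ¼*5)) = (-5 + u)*(O + (1 - 5/4)) = (-5 + u)*(O - ¼) = (-5 + u)*(-¼ + O))
1/o(y(3, 18)) = 1/(5/4 - 5*18 - ¼*3 + 18*3) = 1/(5/4 - 90 - ¾ + 54) = 1/(-71/2) = -2/71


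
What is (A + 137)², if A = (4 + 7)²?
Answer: 66564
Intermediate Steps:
A = 121 (A = 11² = 121)
(A + 137)² = (121 + 137)² = 258² = 66564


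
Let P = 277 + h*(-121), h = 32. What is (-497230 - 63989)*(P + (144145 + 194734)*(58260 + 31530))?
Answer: -17076739077472485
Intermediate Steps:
P = -3595 (P = 277 + 32*(-121) = 277 - 3872 = -3595)
(-497230 - 63989)*(P + (144145 + 194734)*(58260 + 31530)) = (-497230 - 63989)*(-3595 + (144145 + 194734)*(58260 + 31530)) = -561219*(-3595 + 338879*89790) = -561219*(-3595 + 30427945410) = -561219*30427941815 = -17076739077472485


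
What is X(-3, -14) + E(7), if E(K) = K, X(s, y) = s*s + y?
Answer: 2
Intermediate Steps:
X(s, y) = y + s² (X(s, y) = s² + y = y + s²)
X(-3, -14) + E(7) = (-14 + (-3)²) + 7 = (-14 + 9) + 7 = -5 + 7 = 2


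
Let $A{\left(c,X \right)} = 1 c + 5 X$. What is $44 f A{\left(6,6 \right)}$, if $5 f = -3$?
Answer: $- \frac{4752}{5} \approx -950.4$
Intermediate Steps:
$f = - \frac{3}{5}$ ($f = \frac{1}{5} \left(-3\right) = - \frac{3}{5} \approx -0.6$)
$A{\left(c,X \right)} = c + 5 X$
$44 f A{\left(6,6 \right)} = 44 \left(- \frac{3}{5}\right) \left(6 + 5 \cdot 6\right) = - \frac{132 \left(6 + 30\right)}{5} = \left(- \frac{132}{5}\right) 36 = - \frac{4752}{5}$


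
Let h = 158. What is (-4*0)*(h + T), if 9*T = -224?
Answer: 0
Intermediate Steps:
T = -224/9 (T = (⅑)*(-224) = -224/9 ≈ -24.889)
(-4*0)*(h + T) = (-4*0)*(158 - 224/9) = 0*(1198/9) = 0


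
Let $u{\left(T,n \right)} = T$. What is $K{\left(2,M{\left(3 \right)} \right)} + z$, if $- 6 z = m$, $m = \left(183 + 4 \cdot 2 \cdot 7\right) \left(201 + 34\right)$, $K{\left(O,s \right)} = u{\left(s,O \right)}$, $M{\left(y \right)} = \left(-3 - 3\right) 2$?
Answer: $- \frac{56237}{6} \approx -9372.8$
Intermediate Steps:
$M{\left(y \right)} = -12$ ($M{\left(y \right)} = \left(-6\right) 2 = -12$)
$K{\left(O,s \right)} = s$
$m = 56165$ ($m = \left(183 + 8 \cdot 7\right) 235 = \left(183 + 56\right) 235 = 239 \cdot 235 = 56165$)
$z = - \frac{56165}{6}$ ($z = \left(- \frac{1}{6}\right) 56165 = - \frac{56165}{6} \approx -9360.8$)
$K{\left(2,M{\left(3 \right)} \right)} + z = -12 - \frac{56165}{6} = - \frac{56237}{6}$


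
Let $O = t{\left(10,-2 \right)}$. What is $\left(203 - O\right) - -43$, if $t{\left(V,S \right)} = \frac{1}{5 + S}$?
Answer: $\frac{737}{3} \approx 245.67$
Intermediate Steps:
$O = \frac{1}{3}$ ($O = \frac{1}{5 - 2} = \frac{1}{3} \approx 0.33333$)
$\left(203 - O\right) - -43 = \left(203 - \frac{1}{3}\right) - -43 = \left(203 - \frac{1}{3}\right) + \left(-48 + 91\right) = \frac{608}{3} + 43 = \frac{737}{3}$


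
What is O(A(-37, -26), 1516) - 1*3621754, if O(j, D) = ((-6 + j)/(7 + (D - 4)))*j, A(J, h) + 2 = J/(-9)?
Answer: -63659570153/17577 ≈ -3.6218e+6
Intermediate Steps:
A(J, h) = -2 - J/9 (A(J, h) = -2 + J/(-9) = -2 + J*(-1/9) = -2 - J/9)
O(j, D) = j*(-6 + j)/(3 + D) (O(j, D) = ((-6 + j)/(7 + (-4 + D)))*j = ((-6 + j)/(3 + D))*j = j*(-6 + j)/(3 + D))
O(A(-37, -26), 1516) - 1*3621754 = (-2 - 1/9*(-37))*(-6 + (-2 - 1/9*(-37)))/(3 + 1516) - 1*3621754 = (-2 + 37/9)*(-6 + (-2 + 37/9))/1519 - 3621754 = (19/9)*(1/1519)*(-6 + 19/9) - 3621754 = (19/9)*(1/1519)*(-35/9) - 3621754 = -95/17577 - 3621754 = -63659570153/17577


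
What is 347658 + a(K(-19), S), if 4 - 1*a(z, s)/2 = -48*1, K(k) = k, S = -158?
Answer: 347762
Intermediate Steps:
a(z, s) = 104 (a(z, s) = 8 - (-96) = 8 - 2*(-48) = 8 + 96 = 104)
347658 + a(K(-19), S) = 347658 + 104 = 347762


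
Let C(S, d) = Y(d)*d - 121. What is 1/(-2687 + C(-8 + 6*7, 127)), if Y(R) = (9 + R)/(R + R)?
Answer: -1/2740 ≈ -0.00036496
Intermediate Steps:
Y(R) = (9 + R)/(2*R) (Y(R) = (9 + R)/((2*R)) = (9 + R)*(1/(2*R)) = (9 + R)/(2*R))
C(S, d) = -233/2 + d/2 (C(S, d) = ((9 + d)/(2*d))*d - 121 = (9/2 + d/2) - 121 = -233/2 + d/2)
1/(-2687 + C(-8 + 6*7, 127)) = 1/(-2687 + (-233/2 + (1/2)*127)) = 1/(-2687 + (-233/2 + 127/2)) = 1/(-2687 - 53) = 1/(-2740) = -1/2740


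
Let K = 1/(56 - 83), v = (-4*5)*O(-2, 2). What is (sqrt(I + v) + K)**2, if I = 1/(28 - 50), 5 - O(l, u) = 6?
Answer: 320053/16038 - sqrt(9658)/297 ≈ 19.625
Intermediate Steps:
O(l, u) = -1 (O(l, u) = 5 - 1*6 = 5 - 6 = -1)
I = -1/22 (I = 1/(-22) = -1/22 ≈ -0.045455)
v = 20 (v = -4*5*(-1) = -20*(-1) = 20)
K = -1/27 (K = 1/(-27) = -1/27 ≈ -0.037037)
(sqrt(I + v) + K)**2 = (sqrt(-1/22 + 20) - 1/27)**2 = (sqrt(439/22) - 1/27)**2 = (sqrt(9658)/22 - 1/27)**2 = (-1/27 + sqrt(9658)/22)**2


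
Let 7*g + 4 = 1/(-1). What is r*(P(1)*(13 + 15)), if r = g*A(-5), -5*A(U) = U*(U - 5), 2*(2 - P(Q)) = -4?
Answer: 800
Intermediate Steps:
g = -5/7 (g = -4/7 + (1/(-1))/7 = -4/7 + (1*(-1))/7 = -4/7 + (⅐)*(-1) = -4/7 - ⅐ = -5/7 ≈ -0.71429)
P(Q) = 4 (P(Q) = 2 - ½*(-4) = 2 + 2 = 4)
A(U) = -U*(-5 + U)/5 (A(U) = -U*(U - 5)/5 = -U*(-5 + U)/5)
r = 50/7 (r = -(-5)*(5 - 1*(-5))/7 = -(-5)*(5 + 5)/7 = -(-5)*10/7 = -5/7*(-10) = 50/7 ≈ 7.1429)
r*(P(1)*(13 + 15)) = 50*(4*(13 + 15))/7 = 50*(4*28)/7 = (50/7)*112 = 800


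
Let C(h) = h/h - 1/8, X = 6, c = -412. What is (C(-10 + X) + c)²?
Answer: 10817521/64 ≈ 1.6902e+5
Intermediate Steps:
C(h) = 7/8 (C(h) = 1 - 1*⅛ = 1 - ⅛ = 7/8)
(C(-10 + X) + c)² = (7/8 - 412)² = (-3289/8)² = 10817521/64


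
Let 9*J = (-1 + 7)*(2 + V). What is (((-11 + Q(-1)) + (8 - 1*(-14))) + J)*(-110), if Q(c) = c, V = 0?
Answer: -3740/3 ≈ -1246.7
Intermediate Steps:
J = 4/3 (J = ((-1 + 7)*(2 + 0))/9 = (6*2)/9 = (1/9)*12 = 4/3 ≈ 1.3333)
(((-11 + Q(-1)) + (8 - 1*(-14))) + J)*(-110) = (((-11 - 1) + (8 - 1*(-14))) + 4/3)*(-110) = ((-12 + (8 + 14)) + 4/3)*(-110) = ((-12 + 22) + 4/3)*(-110) = (10 + 4/3)*(-110) = (34/3)*(-110) = -3740/3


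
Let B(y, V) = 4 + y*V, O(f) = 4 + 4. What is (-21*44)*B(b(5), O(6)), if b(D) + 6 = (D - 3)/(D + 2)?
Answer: 38544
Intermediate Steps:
O(f) = 8
b(D) = -6 + (-3 + D)/(2 + D) (b(D) = -6 + (D - 3)/(D + 2) = -6 + (-3 + D)/(2 + D))
B(y, V) = 4 + V*y
(-21*44)*B(b(5), O(6)) = (-21*44)*(4 + 8*(5*(-3 - 1*5)/(2 + 5))) = -924*(4 + 8*(5*(-3 - 5)/7)) = -924*(4 + 8*(5*(⅐)*(-8))) = -924*(4 + 8*(-40/7)) = -924*(4 - 320/7) = -924*(-292/7) = 38544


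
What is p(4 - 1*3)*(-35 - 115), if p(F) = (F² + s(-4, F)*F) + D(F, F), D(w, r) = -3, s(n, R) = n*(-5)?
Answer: -2700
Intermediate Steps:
s(n, R) = -5*n
p(F) = -3 + F² + 20*F (p(F) = (F² + (-5*(-4))*F) - 3 = (F² + 20*F) - 3 = -3 + F² + 20*F)
p(4 - 1*3)*(-35 - 115) = (-3 + (4 - 1*3)² + 20*(4 - 1*3))*(-35 - 115) = (-3 + (4 - 3)² + 20*(4 - 3))*(-150) = (-3 + 1² + 20*1)*(-150) = (-3 + 1 + 20)*(-150) = 18*(-150) = -2700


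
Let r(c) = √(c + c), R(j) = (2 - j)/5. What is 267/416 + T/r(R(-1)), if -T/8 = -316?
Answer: 267/416 + 1264*√30/3 ≈ 2308.4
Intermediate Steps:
T = 2528 (T = -8*(-316) = 2528)
R(j) = ⅖ - j/5 (R(j) = (2 - j)*(⅕) = ⅖ - j/5)
r(c) = √2*√c (r(c) = √(2*c) = √2*√c)
267/416 + T/r(R(-1)) = 267/416 + 2528/((√2*√(⅖ - ⅕*(-1)))) = 267*(1/416) + 2528/((√2*√(⅖ + ⅕))) = 267/416 + 2528/((√2*√(⅗))) = 267/416 + 2528/((√2*(√15/5))) = 267/416 + 2528/((√30/5)) = 267/416 + 2528*(√30/6) = 267/416 + 1264*√30/3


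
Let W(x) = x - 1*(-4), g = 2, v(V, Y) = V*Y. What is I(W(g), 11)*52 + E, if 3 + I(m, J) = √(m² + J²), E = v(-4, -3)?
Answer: -144 + 52*√157 ≈ 507.56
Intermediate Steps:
E = 12 (E = -4*(-3) = 12)
W(x) = 4 + x (W(x) = x + 4 = 4 + x)
I(m, J) = -3 + √(J² + m²) (I(m, J) = -3 + √(m² + J²) = -3 + √(J² + m²))
I(W(g), 11)*52 + E = (-3 + √(11² + (4 + 2)²))*52 + 12 = (-3 + √(121 + 6²))*52 + 12 = (-3 + √(121 + 36))*52 + 12 = (-3 + √157)*52 + 12 = (-156 + 52*√157) + 12 = -144 + 52*√157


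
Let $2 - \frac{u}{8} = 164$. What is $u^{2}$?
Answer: $1679616$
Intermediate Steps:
$u = -1296$ ($u = 16 - 1312 = -1296$)
$u^{2} = \left(-1296\right)^{2} = 1679616$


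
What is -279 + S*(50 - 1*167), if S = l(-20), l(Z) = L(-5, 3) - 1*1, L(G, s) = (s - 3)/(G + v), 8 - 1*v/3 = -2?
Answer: -162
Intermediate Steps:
v = 30 (v = 24 - 3*(-2) = 24 + 6 = 30)
L(G, s) = (-3 + s)/(30 + G) (L(G, s) = (s - 3)/(G + 30) = (-3 + s)/(30 + G))
l(Z) = -1 (l(Z) = (-3 + 3)/(30 - 5) - 1*1 = 0/25 - 1 = (1/25)*0 - 1 = 0 - 1 = -1)
S = -1
-279 + S*(50 - 1*167) = -279 - (50 - 1*167) = -279 - (50 - 167) = -279 - 1*(-117) = -279 + 117 = -162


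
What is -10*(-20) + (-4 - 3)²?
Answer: 249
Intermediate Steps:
-10*(-20) + (-4 - 3)² = 200 + (-7)² = 200 + 49 = 249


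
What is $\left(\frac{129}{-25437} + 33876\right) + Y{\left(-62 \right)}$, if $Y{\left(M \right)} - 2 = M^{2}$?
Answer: $\frac{319844795}{8479} \approx 37722.0$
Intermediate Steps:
$Y{\left(M \right)} = 2 + M^{2}$
$\left(\frac{129}{-25437} + 33876\right) + Y{\left(-62 \right)} = \left(\frac{129}{-25437} + 33876\right) + \left(2 + \left(-62\right)^{2}\right) = \left(129 \left(- \frac{1}{25437}\right) + 33876\right) + \left(2 + 3844\right) = \left(- \frac{43}{8479} + 33876\right) + 3846 = \frac{287234561}{8479} + 3846 = \frac{319844795}{8479}$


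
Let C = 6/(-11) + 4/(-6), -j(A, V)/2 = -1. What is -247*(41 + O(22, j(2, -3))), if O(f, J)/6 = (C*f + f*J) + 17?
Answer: -61009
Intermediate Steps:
j(A, V) = 2 (j(A, V) = -2*(-1) = 2)
C = -40/33 (C = 6*(-1/11) + 4*(-⅙) = -6/11 - ⅔ = -40/33 ≈ -1.2121)
O(f, J) = 102 - 80*f/11 + 6*J*f (O(f, J) = 6*((-40*f/33 + f*J) + 17) = 6*((-40*f/33 + J*f) + 17) = 6*(17 - 40*f/33 + J*f) = 102 - 80*f/11 + 6*J*f)
-247*(41 + O(22, j(2, -3))) = -247*(41 + (102 - 80/11*22 + 6*2*22)) = -247*(41 + (102 - 160 + 264)) = -247*(41 + 206) = -247*247 = -61009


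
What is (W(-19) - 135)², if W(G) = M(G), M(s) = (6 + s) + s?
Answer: 27889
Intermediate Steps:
M(s) = 6 + 2*s
W(G) = 6 + 2*G
(W(-19) - 135)² = ((6 + 2*(-19)) - 135)² = ((6 - 38) - 135)² = (-32 - 135)² = (-167)² = 27889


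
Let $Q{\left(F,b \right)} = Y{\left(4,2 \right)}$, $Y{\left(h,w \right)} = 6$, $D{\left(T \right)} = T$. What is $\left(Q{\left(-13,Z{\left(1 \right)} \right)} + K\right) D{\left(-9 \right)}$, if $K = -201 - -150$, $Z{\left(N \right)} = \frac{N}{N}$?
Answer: $405$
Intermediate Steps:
$Z{\left(N \right)} = 1$
$K = -51$ ($K = -201 + 150 = -51$)
$Q{\left(F,b \right)} = 6$
$\left(Q{\left(-13,Z{\left(1 \right)} \right)} + K\right) D{\left(-9 \right)} = \left(6 - 51\right) \left(-9\right) = \left(-45\right) \left(-9\right) = 405$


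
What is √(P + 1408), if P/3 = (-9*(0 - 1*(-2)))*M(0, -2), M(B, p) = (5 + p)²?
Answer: √922 ≈ 30.364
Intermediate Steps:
P = -486 (P = 3*((-9*(0 - 1*(-2)))*(5 - 2)²) = 3*(-9*(0 + 2)*3²) = 3*(-9*2*9) = 3*(-18*9) = 3*(-162) = -486)
√(P + 1408) = √(-486 + 1408) = √922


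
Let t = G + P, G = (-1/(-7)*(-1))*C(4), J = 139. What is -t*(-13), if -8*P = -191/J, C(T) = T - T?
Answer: 2483/1112 ≈ 2.2329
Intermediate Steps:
C(T) = 0
P = 191/1112 (P = -(-191)/(8*139) = -⅛*(-191/139) = 191/1112 ≈ 0.17176)
G = 0 (G = (-1/(-7)*(-1))*0 = (-1*(-⅐)*(-1))*0 = ((⅐)*(-1))*0 = -⅐*0 = 0)
t = 191/1112 (t = 0 + 191/1112 = 191/1112 ≈ 0.17176)
-t*(-13) = -1*191/1112*(-13) = -191/1112*(-13) = 2483/1112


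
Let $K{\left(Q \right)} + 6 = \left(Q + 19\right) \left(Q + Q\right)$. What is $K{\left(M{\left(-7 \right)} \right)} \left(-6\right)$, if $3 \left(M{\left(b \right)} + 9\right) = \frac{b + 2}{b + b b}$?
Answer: $\frac{1477073}{1323} \approx 1116.5$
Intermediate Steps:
$M{\left(b \right)} = -9 + \frac{2 + b}{3 \left(b + b^{2}\right)}$ ($M{\left(b \right)} = -9 + \frac{\left(b + 2\right) \frac{1}{b + b b}}{3} = -9 + \frac{\left(2 + b\right) \frac{1}{b + b^{2}}}{3} = -9 + \frac{\frac{1}{b + b^{2}} \left(2 + b\right)}{3} = -9 + \frac{2 + b}{3 \left(b + b^{2}\right)}$)
$K{\left(Q \right)} = -6 + 2 Q \left(19 + Q\right)$ ($K{\left(Q \right)} = -6 + \left(Q + 19\right) \left(Q + Q\right) = -6 + \left(19 + Q\right) 2 Q = -6 + 2 Q \left(19 + Q\right)$)
$K{\left(M{\left(-7 \right)} \right)} \left(-6\right) = \left(-6 + 2 \left(\frac{2 - 27 \left(-7\right)^{2} - -182}{3 \left(-7\right) \left(1 - 7\right)}\right)^{2} + 38 \frac{2 - 27 \left(-7\right)^{2} - -182}{3 \left(-7\right) \left(1 - 7\right)}\right) \left(-6\right) = \left(-6 + 2 \left(\frac{1}{3} \left(- \frac{1}{7}\right) \frac{1}{-6} \left(2 - 1323 + 182\right)\right)^{2} + 38 \cdot \frac{1}{3} \left(- \frac{1}{7}\right) \frac{1}{-6} \left(2 - 1323 + 182\right)\right) \left(-6\right) = \left(-6 + 2 \left(\frac{1}{3} \left(- \frac{1}{7}\right) \left(- \frac{1}{6}\right) \left(2 - 1323 + 182\right)\right)^{2} + 38 \cdot \frac{1}{3} \left(- \frac{1}{7}\right) \left(- \frac{1}{6}\right) \left(2 - 1323 + 182\right)\right) \left(-6\right) = \left(-6 + 2 \left(\frac{1}{3} \left(- \frac{1}{7}\right) \left(- \frac{1}{6}\right) \left(-1139\right)\right)^{2} + 38 \cdot \frac{1}{3} \left(- \frac{1}{7}\right) \left(- \frac{1}{6}\right) \left(-1139\right)\right) \left(-6\right) = \left(-6 + 2 \left(- \frac{1139}{126}\right)^{2} + 38 \left(- \frac{1139}{126}\right)\right) \left(-6\right) = \left(-6 + 2 \cdot \frac{1297321}{15876} - \frac{21641}{63}\right) \left(-6\right) = \left(-6 + \frac{1297321}{7938} - \frac{21641}{63}\right) \left(-6\right) = \left(- \frac{1477073}{7938}\right) \left(-6\right) = \frac{1477073}{1323}$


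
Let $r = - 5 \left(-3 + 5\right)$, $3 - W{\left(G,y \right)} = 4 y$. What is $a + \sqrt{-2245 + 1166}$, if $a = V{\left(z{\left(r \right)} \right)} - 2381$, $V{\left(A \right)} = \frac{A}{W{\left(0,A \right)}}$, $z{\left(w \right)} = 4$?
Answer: $- \frac{30957}{13} + i \sqrt{1079} \approx -2381.3 + 32.848 i$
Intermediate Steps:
$W{\left(G,y \right)} = 3 - 4 y$
$r = -10$ ($r = \left(-5\right) 2 = -10$)
$V{\left(A \right)} = \frac{A}{3 - 4 A}$
$a = - \frac{30957}{13}$ ($a = \left(-1\right) 4 \frac{1}{-3 + 4 \cdot 4} - 2381 = \left(-1\right) 4 \frac{1}{-3 + 16} - 2381 = \left(-1\right) 4 \cdot \frac{1}{13} - 2381 = - \frac{4}{13} - 2381 = - \frac{30957}{13} \approx -2381.3$)
$a + \sqrt{-2245 + 1166} = - \frac{30957}{13} + \sqrt{-2245 + 1166} = - \frac{30957}{13} + \sqrt{-1079} = - \frac{30957}{13} + i \sqrt{1079}$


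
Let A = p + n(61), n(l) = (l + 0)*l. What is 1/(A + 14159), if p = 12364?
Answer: 1/30244 ≈ 3.3064e-5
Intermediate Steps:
n(l) = l² (n(l) = l*l = l²)
A = 16085 (A = 12364 + 61² = 12364 + 3721 = 16085)
1/(A + 14159) = 1/(16085 + 14159) = 1/30244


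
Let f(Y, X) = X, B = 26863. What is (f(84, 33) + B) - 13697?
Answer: 13199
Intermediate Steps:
(f(84, 33) + B) - 13697 = (33 + 26863) - 13697 = 26896 - 13697 = 13199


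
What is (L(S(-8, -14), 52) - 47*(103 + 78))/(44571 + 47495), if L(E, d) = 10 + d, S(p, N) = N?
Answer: -8445/92066 ≈ -0.091728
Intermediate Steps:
(L(S(-8, -14), 52) - 47*(103 + 78))/(44571 + 47495) = ((10 + 52) - 47*(103 + 78))/(44571 + 47495) = (62 - 47*181)/92066 = (62 - 8507)*(1/92066) = -8445*1/92066 = -8445/92066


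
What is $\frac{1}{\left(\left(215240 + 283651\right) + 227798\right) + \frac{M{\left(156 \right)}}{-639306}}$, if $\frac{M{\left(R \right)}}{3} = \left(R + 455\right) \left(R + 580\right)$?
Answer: $\frac{106551}{77429214791} \approx 1.3761 \cdot 10^{-6}$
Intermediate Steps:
$M{\left(R \right)} = 3 \left(455 + R\right) \left(580 + R\right)$ ($M{\left(R \right)} = 3 \left(R + 455\right) \left(R + 580\right) = 3 \left(455 + R\right) \left(580 + R\right)$)
$\frac{1}{\left(\left(215240 + 283651\right) + 227798\right) + \frac{M{\left(156 \right)}}{-639306}} = \frac{1}{\left(\left(215240 + 283651\right) + 227798\right) + \frac{791700 + 3 \cdot 156^{2} + 3105 \cdot 156}{-639306}} = \frac{1}{\left(498891 + 227798\right) + \left(791700 + 3 \cdot 24336 + 484380\right) \left(- \frac{1}{639306}\right)} = \frac{1}{726689 + \left(791700 + 73008 + 484380\right) \left(- \frac{1}{639306}\right)} = \frac{1}{726689 + 1349088 \left(- \frac{1}{639306}\right)} = \frac{1}{726689 - \frac{224848}{106551}} = \frac{1}{\frac{77429214791}{106551}} = \frac{106551}{77429214791}$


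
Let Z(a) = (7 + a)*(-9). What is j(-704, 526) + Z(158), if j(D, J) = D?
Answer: -2189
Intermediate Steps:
Z(a) = -63 - 9*a
j(-704, 526) + Z(158) = -704 + (-63 - 9*158) = -704 + (-63 - 1422) = -704 - 1485 = -2189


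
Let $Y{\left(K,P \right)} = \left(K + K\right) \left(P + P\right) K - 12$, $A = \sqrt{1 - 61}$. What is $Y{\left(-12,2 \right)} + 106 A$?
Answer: $1140 + 212 i \sqrt{15} \approx 1140.0 + 821.07 i$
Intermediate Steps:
$A = 2 i \sqrt{15}$ ($A = \sqrt{-60} = 2 i \sqrt{15} \approx 7.746 i$)
$Y{\left(K,P \right)} = -12 + 4 P K^{2}$ ($Y{\left(K,P \right)} = 2 K 2 P K - 12 = 4 K P K - 12 = 4 P K^{2} - 12 = -12 + 4 P K^{2}$)
$Y{\left(-12,2 \right)} + 106 A = \left(-12 + 4 \cdot 2 \left(-12\right)^{2}\right) + 106 \cdot 2 i \sqrt{15} = \left(-12 + 4 \cdot 2 \cdot 144\right) + 212 i \sqrt{15} = \left(-12 + 1152\right) + 212 i \sqrt{15} = 1140 + 212 i \sqrt{15}$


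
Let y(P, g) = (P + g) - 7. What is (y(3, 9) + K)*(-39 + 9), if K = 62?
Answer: -2010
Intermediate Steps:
y(P, g) = -7 + P + g
(y(3, 9) + K)*(-39 + 9) = ((-7 + 3 + 9) + 62)*(-39 + 9) = (5 + 62)*(-30) = 67*(-30) = -2010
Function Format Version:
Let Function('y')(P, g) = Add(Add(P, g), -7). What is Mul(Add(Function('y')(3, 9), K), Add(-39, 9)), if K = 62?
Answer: -2010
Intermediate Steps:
Function('y')(P, g) = Add(-7, P, g)
Mul(Add(Function('y')(3, 9), K), Add(-39, 9)) = Mul(Add(Add(-7, 3, 9), 62), Add(-39, 9)) = Mul(Add(5, 62), -30) = Mul(67, -30) = -2010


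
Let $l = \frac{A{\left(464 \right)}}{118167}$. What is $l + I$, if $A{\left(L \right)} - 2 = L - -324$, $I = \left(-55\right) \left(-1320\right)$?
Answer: $\frac{8578924990}{118167} \approx 72600.0$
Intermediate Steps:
$I = 72600$
$A{\left(L \right)} = 326 + L$ ($A{\left(L \right)} = 2 + \left(L - -324\right) = 2 + \left(L + 324\right) = 2 + \left(324 + L\right) = 326 + L$)
$l = \frac{790}{118167}$ ($l = \frac{326 + 464}{118167} = 790 \cdot \frac{1}{118167} = \frac{790}{118167} \approx 0.0066855$)
$l + I = \frac{790}{118167} + 72600 = \frac{8578924990}{118167}$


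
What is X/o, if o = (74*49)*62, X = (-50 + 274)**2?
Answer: 256/1147 ≈ 0.22319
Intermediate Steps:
X = 50176 (X = 224**2 = 50176)
o = 224812 (o = 3626*62 = 224812)
X/o = 50176/224812 = 50176*(1/224812) = 256/1147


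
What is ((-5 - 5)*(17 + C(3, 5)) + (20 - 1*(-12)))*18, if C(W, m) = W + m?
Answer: -3924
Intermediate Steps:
((-5 - 5)*(17 + C(3, 5)) + (20 - 1*(-12)))*18 = ((-5 - 5)*(17 + (3 + 5)) + (20 - 1*(-12)))*18 = (-10*(17 + 8) + (20 + 12))*18 = (-10*25 + 32)*18 = (-250 + 32)*18 = -218*18 = -3924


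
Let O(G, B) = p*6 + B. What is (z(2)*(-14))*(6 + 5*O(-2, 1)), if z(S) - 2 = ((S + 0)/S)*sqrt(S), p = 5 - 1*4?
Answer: -1148 - 574*sqrt(2) ≈ -1959.8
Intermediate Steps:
p = 1 (p = 5 - 4 = 1)
O(G, B) = 6 + B (O(G, B) = 1*6 + B = 6 + B)
z(S) = 2 + sqrt(S) (z(S) = 2 + ((S + 0)/S)*sqrt(S) = 2 + (S/S)*sqrt(S) = 2 + 1*sqrt(S) = 2 + sqrt(S))
(z(2)*(-14))*(6 + 5*O(-2, 1)) = ((2 + sqrt(2))*(-14))*(6 + 5*(6 + 1)) = (-28 - 14*sqrt(2))*(6 + 5*7) = (-28 - 14*sqrt(2))*(6 + 35) = (-28 - 14*sqrt(2))*41 = -1148 - 574*sqrt(2)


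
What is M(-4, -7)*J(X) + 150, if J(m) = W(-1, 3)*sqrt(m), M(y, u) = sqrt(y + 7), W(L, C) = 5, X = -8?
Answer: 150 + 10*I*sqrt(6) ≈ 150.0 + 24.495*I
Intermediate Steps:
M(y, u) = sqrt(7 + y)
J(m) = 5*sqrt(m)
M(-4, -7)*J(X) + 150 = sqrt(7 - 4)*(5*sqrt(-8)) + 150 = sqrt(3)*(5*(2*I*sqrt(2))) + 150 = sqrt(3)*(10*I*sqrt(2)) + 150 = 10*I*sqrt(6) + 150 = 150 + 10*I*sqrt(6)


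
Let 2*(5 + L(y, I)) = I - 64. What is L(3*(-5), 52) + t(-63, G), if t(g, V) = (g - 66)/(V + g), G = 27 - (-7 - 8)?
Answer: -34/7 ≈ -4.8571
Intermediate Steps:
G = 42 (G = 27 - 1*(-15) = 27 + 15 = 42)
L(y, I) = -37 + I/2 (L(y, I) = -5 + (I - 64)/2 = -5 + (-64 + I)/2 = -5 + (-32 + I/2) = -37 + I/2)
t(g, V) = (-66 + g)/(V + g)
L(3*(-5), 52) + t(-63, G) = (-37 + (½)*52) + (-66 - 63)/(42 - 63) = (-37 + 26) - 129/(-21) = -11 - 1/21*(-129) = -11 + 43/7 = -34/7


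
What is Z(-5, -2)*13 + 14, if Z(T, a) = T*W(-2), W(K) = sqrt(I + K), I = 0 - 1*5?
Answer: 14 - 65*I*sqrt(7) ≈ 14.0 - 171.97*I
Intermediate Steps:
I = -5 (I = 0 - 5 = -5)
W(K) = sqrt(-5 + K)
Z(T, a) = I*T*sqrt(7) (Z(T, a) = T*sqrt(-5 - 2) = T*sqrt(-7) = T*(I*sqrt(7)) = I*T*sqrt(7))
Z(-5, -2)*13 + 14 = (I*(-5)*sqrt(7))*13 + 14 = -5*I*sqrt(7)*13 + 14 = -65*I*sqrt(7) + 14 = 14 - 65*I*sqrt(7)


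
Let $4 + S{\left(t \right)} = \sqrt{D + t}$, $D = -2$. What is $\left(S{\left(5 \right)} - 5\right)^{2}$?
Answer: $\left(9 - \sqrt{3}\right)^{2} \approx 52.823$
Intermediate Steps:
$S{\left(t \right)} = -4 + \sqrt{-2 + t}$
$\left(S{\left(5 \right)} - 5\right)^{2} = \left(\left(-4 + \sqrt{-2 + 5}\right) - 5\right)^{2} = \left(\left(-4 + \sqrt{3}\right) - 5\right)^{2} = \left(-9 + \sqrt{3}\right)^{2}$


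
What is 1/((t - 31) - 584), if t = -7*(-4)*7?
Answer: -1/419 ≈ -0.0023866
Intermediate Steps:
t = 196 (t = 28*7 = 196)
1/((t - 31) - 584) = 1/((196 - 31) - 584) = 1/(165 - 584) = 1/(-419) = -1/419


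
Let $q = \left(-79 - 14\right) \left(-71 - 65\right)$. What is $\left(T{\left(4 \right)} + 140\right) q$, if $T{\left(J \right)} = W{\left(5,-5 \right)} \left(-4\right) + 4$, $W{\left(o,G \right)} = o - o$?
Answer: $1821312$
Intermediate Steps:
$W{\left(o,G \right)} = 0$
$T{\left(J \right)} = 4$ ($T{\left(J \right)} = 0 \left(-4\right) + 4 = 0 + 4 = 4$)
$q = 12648$ ($q = \left(-93\right) \left(-136\right) = 12648$)
$\left(T{\left(4 \right)} + 140\right) q = \left(4 + 140\right) 12648 = 144 \cdot 12648 = 1821312$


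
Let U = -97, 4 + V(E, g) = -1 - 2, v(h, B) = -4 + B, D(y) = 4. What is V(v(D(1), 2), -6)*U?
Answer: 679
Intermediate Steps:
V(E, g) = -7 (V(E, g) = -4 + (-1 - 2) = -4 - 3 = -7)
V(v(D(1), 2), -6)*U = -7*(-97) = 679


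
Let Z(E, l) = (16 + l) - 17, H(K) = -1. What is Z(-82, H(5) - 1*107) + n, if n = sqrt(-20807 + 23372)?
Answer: -109 + 3*sqrt(285) ≈ -58.354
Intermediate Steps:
n = 3*sqrt(285) (n = sqrt(2565) = 3*sqrt(285) ≈ 50.646)
Z(E, l) = -1 + l
Z(-82, H(5) - 1*107) + n = (-1 + (-1 - 1*107)) + 3*sqrt(285) = (-1 + (-1 - 107)) + 3*sqrt(285) = (-1 - 108) + 3*sqrt(285) = -109 + 3*sqrt(285)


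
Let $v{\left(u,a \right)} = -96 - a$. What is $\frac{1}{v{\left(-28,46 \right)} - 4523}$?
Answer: $- \frac{1}{4665} \approx -0.00021436$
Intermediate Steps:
$\frac{1}{v{\left(-28,46 \right)} - 4523} = \frac{1}{\left(-96 - 46\right) - 4523} = \frac{1}{-142 - 4523} = \frac{1}{-4665} = - \frac{1}{4665}$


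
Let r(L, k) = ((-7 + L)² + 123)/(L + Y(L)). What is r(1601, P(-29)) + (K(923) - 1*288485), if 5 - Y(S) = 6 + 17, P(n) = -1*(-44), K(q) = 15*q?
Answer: -432214161/1583 ≈ -2.7304e+5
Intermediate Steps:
P(n) = 44
Y(S) = -18 (Y(S) = 5 - (6 + 17) = 5 - 1*23 = 5 - 23 = -18)
r(L, k) = (123 + (-7 + L)²)/(-18 + L) (r(L, k) = ((-7 + L)² + 123)/(L - 18) = (123 + (-7 + L)²)/(-18 + L))
r(1601, P(-29)) + (K(923) - 1*288485) = (123 + (-7 + 1601)²)/(-18 + 1601) + (15*923 - 1*288485) = (123 + 1594²)/1583 + (13845 - 288485) = (123 + 2540836)/1583 - 274640 = (1/1583)*2540959 - 274640 = 2540959/1583 - 274640 = -432214161/1583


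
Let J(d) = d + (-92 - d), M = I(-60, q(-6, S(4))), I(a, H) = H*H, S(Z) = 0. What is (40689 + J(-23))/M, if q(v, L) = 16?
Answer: 40597/256 ≈ 158.58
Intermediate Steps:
I(a, H) = H**2
M = 256 (M = 16**2 = 256)
J(d) = -92
(40689 + J(-23))/M = (40689 - 92)/256 = 40597*(1/256) = 40597/256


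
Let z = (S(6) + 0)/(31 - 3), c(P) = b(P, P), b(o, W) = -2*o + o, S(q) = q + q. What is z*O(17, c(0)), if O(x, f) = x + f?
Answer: 51/7 ≈ 7.2857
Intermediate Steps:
S(q) = 2*q
b(o, W) = -o
c(P) = -P
O(x, f) = f + x
z = 3/7 (z = (2*6 + 0)/(31 - 3) = (12 + 0)/28 = 12*(1/28) = 3/7 ≈ 0.42857)
z*O(17, c(0)) = 3*(-1*0 + 17)/7 = 3*(0 + 17)/7 = (3/7)*17 = 51/7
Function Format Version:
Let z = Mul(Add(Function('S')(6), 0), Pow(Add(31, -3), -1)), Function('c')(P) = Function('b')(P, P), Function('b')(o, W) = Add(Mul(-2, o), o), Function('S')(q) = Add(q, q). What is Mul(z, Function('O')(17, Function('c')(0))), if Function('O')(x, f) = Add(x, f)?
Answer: Rational(51, 7) ≈ 7.2857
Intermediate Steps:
Function('S')(q) = Mul(2, q)
Function('b')(o, W) = Mul(-1, o)
Function('c')(P) = Mul(-1, P)
Function('O')(x, f) = Add(f, x)
z = Rational(3, 7) (z = Mul(Add(Mul(2, 6), 0), Pow(Add(31, -3), -1)) = Mul(Add(12, 0), Pow(28, -1)) = Mul(12, Rational(1, 28)) = Rational(3, 7) ≈ 0.42857)
Mul(z, Function('O')(17, Function('c')(0))) = Mul(Rational(3, 7), Add(Mul(-1, 0), 17)) = Mul(Rational(3, 7), Add(0, 17)) = Mul(Rational(3, 7), 17) = Rational(51, 7)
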